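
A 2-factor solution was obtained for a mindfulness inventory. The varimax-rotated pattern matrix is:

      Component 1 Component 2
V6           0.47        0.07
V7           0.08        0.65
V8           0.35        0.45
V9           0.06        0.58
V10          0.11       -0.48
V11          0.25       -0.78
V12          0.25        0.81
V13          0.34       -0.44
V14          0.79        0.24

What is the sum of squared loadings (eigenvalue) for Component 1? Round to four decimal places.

SS loadings for Component 1 = 0.47² + 0.08² + 0.35² + 0.06² + 0.11² + 0.25² + 0.25² + 0.34² + 0.79² = 0.2209 + 0.0064 + 0.1225 + 0.0036 + 0.0121 + 0.0625 + 0.0625 + 0.1156 + 0.6241 = 1.2302

1.2302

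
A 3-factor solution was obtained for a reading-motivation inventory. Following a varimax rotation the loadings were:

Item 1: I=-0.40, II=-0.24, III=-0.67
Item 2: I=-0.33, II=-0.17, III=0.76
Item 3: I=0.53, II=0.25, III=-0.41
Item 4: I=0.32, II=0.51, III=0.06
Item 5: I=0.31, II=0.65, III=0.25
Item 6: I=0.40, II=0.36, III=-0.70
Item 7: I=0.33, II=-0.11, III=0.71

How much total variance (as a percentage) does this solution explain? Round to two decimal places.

Communalities: 0.6665, 0.7154, 0.5115, 0.3661, 0.5811, 0.7796, 0.6251; Σh² = 4.2453.
Total variance with 7 standardized items is 7, so the solution explains 4.2453/7 = 0.6065 = 60.65%.

60.65%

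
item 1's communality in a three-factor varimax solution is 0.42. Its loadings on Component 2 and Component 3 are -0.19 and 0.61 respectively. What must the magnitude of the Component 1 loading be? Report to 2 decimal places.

Under orthogonal rotation h² = Σλ², so λ_Component 1² = h² − (0.4082) = 0.42 − 0.4082 = 0.0118.
|λ| = √0.0118 = 0.1086.

0.11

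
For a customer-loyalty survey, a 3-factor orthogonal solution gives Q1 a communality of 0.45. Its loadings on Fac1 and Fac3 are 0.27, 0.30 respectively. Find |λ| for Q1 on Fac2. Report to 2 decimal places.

Under orthogonal rotation h² = Σλ², so λ_Fac2² = h² − (0.1629) = 0.45 − 0.1629 = 0.2871.
|λ| = √0.2871 = 0.5358.

0.54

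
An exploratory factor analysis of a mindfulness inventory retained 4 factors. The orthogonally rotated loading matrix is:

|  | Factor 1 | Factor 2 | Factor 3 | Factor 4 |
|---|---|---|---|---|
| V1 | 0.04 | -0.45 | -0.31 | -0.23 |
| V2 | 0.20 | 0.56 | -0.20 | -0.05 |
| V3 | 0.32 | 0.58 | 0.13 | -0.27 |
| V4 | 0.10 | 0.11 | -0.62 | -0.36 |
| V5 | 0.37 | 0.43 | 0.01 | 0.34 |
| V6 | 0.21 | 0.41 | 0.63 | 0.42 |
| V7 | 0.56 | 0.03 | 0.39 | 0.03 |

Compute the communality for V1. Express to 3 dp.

h² = 0.04² + (-0.45)² + (-0.31)² + (-0.23)² = 0.0016 + 0.2025 + 0.0961 + 0.0529 = 0.3531

0.353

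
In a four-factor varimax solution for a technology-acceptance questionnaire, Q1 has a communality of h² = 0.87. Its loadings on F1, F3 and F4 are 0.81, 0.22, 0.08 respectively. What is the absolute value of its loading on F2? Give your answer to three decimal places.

0.399

Under orthogonal rotation h² = Σλ², so λ_F2² = h² − (0.7109) = 0.87 − 0.7109 = 0.1591.
|λ| = √0.1591 = 0.3989.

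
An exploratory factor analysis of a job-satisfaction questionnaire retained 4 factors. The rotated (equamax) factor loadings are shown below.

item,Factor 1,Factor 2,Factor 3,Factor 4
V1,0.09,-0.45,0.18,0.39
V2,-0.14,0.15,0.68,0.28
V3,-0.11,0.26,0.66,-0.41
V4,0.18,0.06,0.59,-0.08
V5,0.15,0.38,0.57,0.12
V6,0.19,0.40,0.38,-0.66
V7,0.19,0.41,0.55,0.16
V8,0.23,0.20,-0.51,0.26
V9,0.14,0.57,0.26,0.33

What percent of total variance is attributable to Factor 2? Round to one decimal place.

SS loadings for Factor 2 = (-0.45)² + 0.15² + 0.26² + 0.06² + 0.38² + 0.40² + 0.41² + 0.20² + 0.57² = 1.1336
With 9 standardized items, total variance = 9. Proportion = 1.1336/9 = 0.1260 → 12.60%.

12.6%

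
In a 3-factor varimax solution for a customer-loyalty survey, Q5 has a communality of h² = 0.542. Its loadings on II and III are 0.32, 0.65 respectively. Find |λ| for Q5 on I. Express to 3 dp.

0.131

Under orthogonal rotation h² = Σλ², so λ_I² = h² − (0.5249) = 0.542 − 0.5249 = 0.0171.
|λ| = √0.0171 = 0.1308.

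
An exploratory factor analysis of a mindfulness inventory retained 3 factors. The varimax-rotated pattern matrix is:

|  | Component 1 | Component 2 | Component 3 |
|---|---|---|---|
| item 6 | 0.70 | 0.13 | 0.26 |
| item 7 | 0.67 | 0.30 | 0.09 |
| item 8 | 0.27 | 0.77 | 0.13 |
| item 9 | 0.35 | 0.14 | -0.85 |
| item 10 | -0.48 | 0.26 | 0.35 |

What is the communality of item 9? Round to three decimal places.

0.865

h² = 0.35² + 0.14² + (-0.85)² = 0.1225 + 0.0196 + 0.7225 = 0.8646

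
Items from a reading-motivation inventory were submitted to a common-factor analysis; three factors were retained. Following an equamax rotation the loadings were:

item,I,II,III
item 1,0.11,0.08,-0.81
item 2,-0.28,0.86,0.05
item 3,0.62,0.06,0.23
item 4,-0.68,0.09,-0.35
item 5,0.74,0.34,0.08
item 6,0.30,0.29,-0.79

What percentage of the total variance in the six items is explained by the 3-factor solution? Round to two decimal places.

66.61%

Communalities: 0.6746, 0.8205, 0.4409, 0.5930, 0.6696, 0.7982; Σh² = 3.9968.
Total variance with 6 standardized items is 6, so the solution explains 3.9968/6 = 0.6661 = 66.61%.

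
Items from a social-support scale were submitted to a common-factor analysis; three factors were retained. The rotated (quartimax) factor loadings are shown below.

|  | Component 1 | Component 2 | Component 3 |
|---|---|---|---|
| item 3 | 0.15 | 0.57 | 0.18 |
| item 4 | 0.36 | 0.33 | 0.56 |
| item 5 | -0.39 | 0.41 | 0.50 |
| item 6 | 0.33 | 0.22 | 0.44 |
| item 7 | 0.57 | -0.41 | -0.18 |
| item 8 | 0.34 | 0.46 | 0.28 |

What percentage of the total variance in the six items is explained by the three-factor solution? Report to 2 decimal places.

Communalities: 0.3798, 0.5521, 0.5702, 0.3509, 0.5254, 0.4056; Σh² = 2.7840.
Total variance with 6 standardized items is 6, so the solution explains 2.7840/6 = 0.4640 = 46.40%.

46.40%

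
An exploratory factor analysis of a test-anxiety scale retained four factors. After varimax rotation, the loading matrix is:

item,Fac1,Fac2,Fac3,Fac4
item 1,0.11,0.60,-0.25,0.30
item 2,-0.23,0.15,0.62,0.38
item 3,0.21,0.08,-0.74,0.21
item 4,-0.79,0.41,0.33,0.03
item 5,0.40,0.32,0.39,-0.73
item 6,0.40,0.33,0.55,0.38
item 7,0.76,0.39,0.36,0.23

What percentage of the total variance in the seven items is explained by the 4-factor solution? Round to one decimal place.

SS loadings by factor: 1.6308, 0.9204, 1.6876, 1.0096; total = 5.2484.
Total variance with 7 standardized items is 7, so the solution explains 5.2484/7 = 0.7498 = 74.98%.

75.0%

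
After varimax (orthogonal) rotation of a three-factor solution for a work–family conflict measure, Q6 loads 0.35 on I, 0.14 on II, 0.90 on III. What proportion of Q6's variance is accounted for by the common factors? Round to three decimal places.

h² = 0.35² + 0.14² + 0.90² = 0.1225 + 0.0196 + 0.8100 = 0.9521

0.952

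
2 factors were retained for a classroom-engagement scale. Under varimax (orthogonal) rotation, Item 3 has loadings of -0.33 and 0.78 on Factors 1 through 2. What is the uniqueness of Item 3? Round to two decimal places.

h² = (-0.33)² + 0.78² = 0.1089 + 0.6084 = 0.7173
Uniqueness u² = 1 − h² = 1 − 0.7173 = 0.2827

0.28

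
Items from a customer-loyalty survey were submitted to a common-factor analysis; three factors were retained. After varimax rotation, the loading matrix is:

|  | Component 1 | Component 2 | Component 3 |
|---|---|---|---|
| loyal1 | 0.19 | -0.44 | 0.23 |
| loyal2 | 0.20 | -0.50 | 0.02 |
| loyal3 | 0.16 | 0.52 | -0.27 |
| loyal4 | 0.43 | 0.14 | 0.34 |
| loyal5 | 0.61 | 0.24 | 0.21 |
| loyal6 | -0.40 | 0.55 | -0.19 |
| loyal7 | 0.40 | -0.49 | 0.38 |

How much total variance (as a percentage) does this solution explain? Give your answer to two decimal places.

Communalities: 0.2826, 0.2904, 0.3689, 0.3201, 0.4738, 0.4986, 0.5445; Σh² = 2.7789.
Total variance with 7 standardized items is 7, so the solution explains 2.7789/7 = 0.3970 = 39.70%.

39.70%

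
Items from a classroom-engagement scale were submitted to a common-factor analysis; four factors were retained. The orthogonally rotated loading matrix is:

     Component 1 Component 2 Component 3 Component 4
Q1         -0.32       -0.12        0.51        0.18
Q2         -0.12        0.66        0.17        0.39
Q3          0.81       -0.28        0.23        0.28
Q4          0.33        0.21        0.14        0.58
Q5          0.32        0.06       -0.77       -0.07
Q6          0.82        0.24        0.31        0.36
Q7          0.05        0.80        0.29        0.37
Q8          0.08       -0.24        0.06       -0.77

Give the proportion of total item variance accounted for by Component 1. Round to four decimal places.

0.2082

SS loadings for Component 1 = (-0.32)² + (-0.12)² + 0.81² + 0.33² + 0.32² + 0.82² + 0.05² + 0.08² = 1.6655
Proportion of variance = 1.6655 / 8 = 0.2082.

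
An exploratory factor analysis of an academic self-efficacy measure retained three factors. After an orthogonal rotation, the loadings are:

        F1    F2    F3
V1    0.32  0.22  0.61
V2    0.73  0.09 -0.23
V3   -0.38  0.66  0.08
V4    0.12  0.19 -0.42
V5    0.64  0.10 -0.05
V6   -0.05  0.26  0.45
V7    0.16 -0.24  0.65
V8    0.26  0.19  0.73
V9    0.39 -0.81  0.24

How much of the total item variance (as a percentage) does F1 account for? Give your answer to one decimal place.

16.1%

SS loadings for F1 = 0.32² + 0.73² + (-0.38)² + 0.12² + 0.64² + (-0.05)² + 0.16² + 0.26² + 0.39² = 1.4515
With 9 standardized items, total variance = 9. Proportion = 1.4515/9 = 0.1613 → 16.13%.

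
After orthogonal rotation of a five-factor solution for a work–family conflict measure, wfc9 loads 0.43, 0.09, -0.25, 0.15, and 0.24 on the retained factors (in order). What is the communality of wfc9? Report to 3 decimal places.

h² = 0.43² + 0.09² + (-0.25)² + 0.15² + 0.24² = 0.1849 + 0.0081 + 0.0625 + 0.0225 + 0.0576 = 0.3356

0.336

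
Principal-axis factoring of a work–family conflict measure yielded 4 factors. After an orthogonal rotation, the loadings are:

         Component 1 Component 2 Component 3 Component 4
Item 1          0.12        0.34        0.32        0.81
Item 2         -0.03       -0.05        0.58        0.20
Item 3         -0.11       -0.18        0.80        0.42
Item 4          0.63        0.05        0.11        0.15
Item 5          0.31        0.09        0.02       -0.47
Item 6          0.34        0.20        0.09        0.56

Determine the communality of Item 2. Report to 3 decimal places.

h² = (-0.03)² + (-0.05)² + 0.58² + 0.20² = 0.0009 + 0.0025 + 0.3364 + 0.0400 = 0.3798

0.380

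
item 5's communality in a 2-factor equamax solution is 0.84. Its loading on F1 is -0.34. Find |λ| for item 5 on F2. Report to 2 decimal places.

Under orthogonal rotation h² = Σλ², so λ_F2² = h² − (0.1156) = 0.84 − 0.1156 = 0.7244.
|λ| = √0.7244 = 0.8511.

0.85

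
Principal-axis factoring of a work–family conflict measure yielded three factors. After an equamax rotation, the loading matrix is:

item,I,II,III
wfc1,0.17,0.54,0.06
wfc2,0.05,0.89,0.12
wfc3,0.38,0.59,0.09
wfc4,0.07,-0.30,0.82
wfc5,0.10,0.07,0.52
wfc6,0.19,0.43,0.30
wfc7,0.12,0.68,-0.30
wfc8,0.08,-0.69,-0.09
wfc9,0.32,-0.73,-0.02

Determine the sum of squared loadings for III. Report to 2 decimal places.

1.16

SS loadings for III = 0.06² + 0.12² + 0.09² + 0.82² + 0.52² + 0.30² + (-0.30)² + (-0.09)² + (-0.02)² = 0.0036 + 0.0144 + 0.0081 + 0.6724 + 0.2704 + 0.0900 + 0.0900 + 0.0081 + 0.0004 = 1.1574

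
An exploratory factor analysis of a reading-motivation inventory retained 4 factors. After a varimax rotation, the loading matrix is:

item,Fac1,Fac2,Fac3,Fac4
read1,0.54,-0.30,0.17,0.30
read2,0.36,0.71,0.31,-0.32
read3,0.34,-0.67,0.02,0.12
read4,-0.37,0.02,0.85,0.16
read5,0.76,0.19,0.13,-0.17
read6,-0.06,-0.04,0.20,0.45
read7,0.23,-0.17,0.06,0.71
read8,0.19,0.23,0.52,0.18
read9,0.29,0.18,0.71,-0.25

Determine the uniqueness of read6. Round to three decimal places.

h² = (-0.06)² + (-0.04)² + 0.20² + 0.45² = 0.0036 + 0.0016 + 0.0400 + 0.2025 = 0.2477
Uniqueness u² = 1 − h² = 1 − 0.2477 = 0.7523

0.752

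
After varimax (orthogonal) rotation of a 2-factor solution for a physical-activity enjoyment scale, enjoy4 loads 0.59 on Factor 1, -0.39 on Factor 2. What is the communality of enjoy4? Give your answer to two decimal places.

0.50

h² = 0.59² + (-0.39)² = 0.3481 + 0.1521 = 0.5002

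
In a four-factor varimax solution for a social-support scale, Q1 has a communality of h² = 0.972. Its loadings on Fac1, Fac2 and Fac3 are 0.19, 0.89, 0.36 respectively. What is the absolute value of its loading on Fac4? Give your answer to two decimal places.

0.12

Under orthogonal rotation h² = Σλ², so λ_Fac4² = h² − (0.9578) = 0.972 − 0.9578 = 0.0142.
|λ| = √0.0142 = 0.1192.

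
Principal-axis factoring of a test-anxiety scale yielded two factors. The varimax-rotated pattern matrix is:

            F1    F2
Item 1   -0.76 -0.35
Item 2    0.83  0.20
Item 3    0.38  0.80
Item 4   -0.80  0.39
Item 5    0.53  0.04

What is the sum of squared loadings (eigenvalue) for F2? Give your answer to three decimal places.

SS loadings for F2 = (-0.35)² + 0.20² + 0.80² + 0.39² + 0.04² = 0.1225 + 0.0400 + 0.6400 + 0.1521 + 0.0016 = 0.9562

0.956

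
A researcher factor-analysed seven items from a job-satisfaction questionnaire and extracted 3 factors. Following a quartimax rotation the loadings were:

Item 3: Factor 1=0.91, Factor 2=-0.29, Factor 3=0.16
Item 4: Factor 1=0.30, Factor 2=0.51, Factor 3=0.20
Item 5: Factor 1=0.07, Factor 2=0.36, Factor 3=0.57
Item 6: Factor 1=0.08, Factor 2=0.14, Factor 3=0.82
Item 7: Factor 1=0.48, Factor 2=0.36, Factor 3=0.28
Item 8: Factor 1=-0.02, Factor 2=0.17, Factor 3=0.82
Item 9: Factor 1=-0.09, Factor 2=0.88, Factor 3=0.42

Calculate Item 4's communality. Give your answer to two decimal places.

0.39

h² = 0.30² + 0.51² + 0.20² = 0.0900 + 0.2601 + 0.0400 = 0.3901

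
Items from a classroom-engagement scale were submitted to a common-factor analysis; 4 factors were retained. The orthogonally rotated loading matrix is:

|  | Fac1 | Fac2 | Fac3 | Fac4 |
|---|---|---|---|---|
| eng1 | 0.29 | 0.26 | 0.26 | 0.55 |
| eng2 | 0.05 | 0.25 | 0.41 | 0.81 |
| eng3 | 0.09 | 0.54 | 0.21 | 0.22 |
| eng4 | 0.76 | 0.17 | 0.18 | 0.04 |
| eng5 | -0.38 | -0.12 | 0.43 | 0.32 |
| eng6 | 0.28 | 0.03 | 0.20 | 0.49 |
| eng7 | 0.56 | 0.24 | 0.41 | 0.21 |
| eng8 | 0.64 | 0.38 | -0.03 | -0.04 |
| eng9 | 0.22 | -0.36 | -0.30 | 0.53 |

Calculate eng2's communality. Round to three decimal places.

h² = 0.05² + 0.25² + 0.41² + 0.81² = 0.0025 + 0.0625 + 0.1681 + 0.6561 = 0.8892

0.889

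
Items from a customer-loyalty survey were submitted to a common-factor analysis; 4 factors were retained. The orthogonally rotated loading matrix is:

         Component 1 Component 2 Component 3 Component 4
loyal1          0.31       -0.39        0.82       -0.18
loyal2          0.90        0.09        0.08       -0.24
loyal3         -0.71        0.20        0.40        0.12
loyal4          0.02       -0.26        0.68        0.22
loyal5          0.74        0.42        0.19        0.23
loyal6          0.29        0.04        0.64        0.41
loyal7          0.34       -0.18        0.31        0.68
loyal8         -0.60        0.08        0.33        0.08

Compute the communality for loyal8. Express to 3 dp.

0.482

h² = (-0.60)² + 0.08² + 0.33² + 0.08² = 0.3600 + 0.0064 + 0.1089 + 0.0064 = 0.4817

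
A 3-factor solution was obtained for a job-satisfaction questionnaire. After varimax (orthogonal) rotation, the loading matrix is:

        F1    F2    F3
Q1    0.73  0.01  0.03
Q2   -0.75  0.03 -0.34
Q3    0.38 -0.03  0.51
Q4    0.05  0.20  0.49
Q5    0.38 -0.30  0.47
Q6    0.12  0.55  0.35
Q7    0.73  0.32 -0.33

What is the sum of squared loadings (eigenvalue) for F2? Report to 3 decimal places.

0.537

SS loadings for F2 = 0.01² + 0.03² + (-0.03)² + 0.20² + (-0.30)² + 0.55² + 0.32² = 0.0001 + 0.0009 + 0.0009 + 0.0400 + 0.0900 + 0.3025 + 0.1024 = 0.5368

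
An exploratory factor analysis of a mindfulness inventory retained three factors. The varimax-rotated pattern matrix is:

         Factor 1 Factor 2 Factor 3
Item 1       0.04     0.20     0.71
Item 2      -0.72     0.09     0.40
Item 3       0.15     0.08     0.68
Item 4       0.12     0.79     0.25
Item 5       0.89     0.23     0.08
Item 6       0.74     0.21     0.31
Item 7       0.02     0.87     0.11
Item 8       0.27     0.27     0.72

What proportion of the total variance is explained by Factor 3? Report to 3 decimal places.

0.228

SS loadings for Factor 3 = 0.71² + 0.40² + 0.68² + 0.25² + 0.08² + 0.31² + 0.11² + 0.72² = 1.8220
Proportion of variance = 1.8220 / 8 = 0.2278.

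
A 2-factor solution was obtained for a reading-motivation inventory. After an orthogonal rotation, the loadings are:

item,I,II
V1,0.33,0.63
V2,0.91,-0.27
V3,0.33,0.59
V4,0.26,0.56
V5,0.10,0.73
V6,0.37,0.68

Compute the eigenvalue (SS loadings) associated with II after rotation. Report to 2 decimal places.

2.13

SS loadings for II = 0.63² + (-0.27)² + 0.59² + 0.56² + 0.73² + 0.68² = 0.3969 + 0.0729 + 0.3481 + 0.3136 + 0.5329 + 0.4624 = 2.1268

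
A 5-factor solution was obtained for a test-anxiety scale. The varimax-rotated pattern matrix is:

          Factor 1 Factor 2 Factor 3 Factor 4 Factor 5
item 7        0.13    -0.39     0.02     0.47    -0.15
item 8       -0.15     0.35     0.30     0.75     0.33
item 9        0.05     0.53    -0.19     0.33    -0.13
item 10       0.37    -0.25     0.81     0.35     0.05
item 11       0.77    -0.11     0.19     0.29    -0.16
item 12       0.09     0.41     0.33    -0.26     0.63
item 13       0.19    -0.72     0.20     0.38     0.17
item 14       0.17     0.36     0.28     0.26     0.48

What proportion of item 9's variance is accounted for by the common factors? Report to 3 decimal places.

h² = 0.05² + 0.53² + (-0.19)² + 0.33² + (-0.13)² = 0.0025 + 0.2809 + 0.0361 + 0.1089 + 0.0169 = 0.4453

0.445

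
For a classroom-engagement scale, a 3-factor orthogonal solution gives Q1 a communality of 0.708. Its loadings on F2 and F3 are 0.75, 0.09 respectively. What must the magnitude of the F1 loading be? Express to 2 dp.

Under orthogonal rotation h² = Σλ², so λ_F1² = h² − (0.5706) = 0.708 − 0.5706 = 0.1374.
|λ| = √0.1374 = 0.3707.

0.37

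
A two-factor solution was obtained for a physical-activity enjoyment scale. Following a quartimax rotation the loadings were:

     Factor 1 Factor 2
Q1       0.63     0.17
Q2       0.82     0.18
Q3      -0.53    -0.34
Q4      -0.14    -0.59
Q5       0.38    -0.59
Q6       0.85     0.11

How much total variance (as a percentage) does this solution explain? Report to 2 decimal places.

52.03%

SS loadings by factor: 2.2367, 0.8852; total = 3.1219.
Total variance with 6 standardized items is 6, so the solution explains 3.1219/6 = 0.5203 = 52.03%.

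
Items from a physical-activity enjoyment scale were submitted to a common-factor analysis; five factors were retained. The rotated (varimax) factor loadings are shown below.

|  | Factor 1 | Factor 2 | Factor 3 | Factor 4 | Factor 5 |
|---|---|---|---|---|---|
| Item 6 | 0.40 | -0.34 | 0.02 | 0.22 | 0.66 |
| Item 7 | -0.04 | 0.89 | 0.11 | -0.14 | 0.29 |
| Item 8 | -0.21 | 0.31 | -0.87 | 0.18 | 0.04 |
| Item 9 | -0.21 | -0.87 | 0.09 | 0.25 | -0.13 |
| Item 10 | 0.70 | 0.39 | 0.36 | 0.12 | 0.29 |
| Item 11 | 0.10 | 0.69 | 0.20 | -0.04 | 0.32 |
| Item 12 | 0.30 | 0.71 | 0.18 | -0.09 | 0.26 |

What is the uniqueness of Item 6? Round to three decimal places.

0.240

h² = 0.40² + (-0.34)² + 0.02² + 0.22² + 0.66² = 0.1600 + 0.1156 + 0.0004 + 0.0484 + 0.4356 = 0.7600
Uniqueness u² = 1 − h² = 1 − 0.7600 = 0.2400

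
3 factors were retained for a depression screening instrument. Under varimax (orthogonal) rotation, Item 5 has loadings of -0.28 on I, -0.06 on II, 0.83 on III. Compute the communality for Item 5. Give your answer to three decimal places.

0.771

h² = (-0.28)² + (-0.06)² + 0.83² = 0.0784 + 0.0036 + 0.6889 = 0.7709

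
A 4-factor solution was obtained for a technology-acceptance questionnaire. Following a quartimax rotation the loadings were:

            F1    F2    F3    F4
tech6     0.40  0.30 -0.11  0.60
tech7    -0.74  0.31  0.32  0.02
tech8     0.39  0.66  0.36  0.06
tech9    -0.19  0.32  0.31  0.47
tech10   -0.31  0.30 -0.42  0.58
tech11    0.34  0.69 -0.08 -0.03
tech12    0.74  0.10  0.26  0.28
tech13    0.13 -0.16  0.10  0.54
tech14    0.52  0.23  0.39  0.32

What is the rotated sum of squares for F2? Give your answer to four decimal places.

SS loadings for F2 = 0.30² + 0.31² + 0.66² + 0.32² + 0.30² + 0.69² + 0.10² + (-0.16)² + 0.23² = 0.0900 + 0.0961 + 0.4356 + 0.1024 + 0.0900 + 0.4761 + 0.0100 + 0.0256 + 0.0529 = 1.3787

1.3787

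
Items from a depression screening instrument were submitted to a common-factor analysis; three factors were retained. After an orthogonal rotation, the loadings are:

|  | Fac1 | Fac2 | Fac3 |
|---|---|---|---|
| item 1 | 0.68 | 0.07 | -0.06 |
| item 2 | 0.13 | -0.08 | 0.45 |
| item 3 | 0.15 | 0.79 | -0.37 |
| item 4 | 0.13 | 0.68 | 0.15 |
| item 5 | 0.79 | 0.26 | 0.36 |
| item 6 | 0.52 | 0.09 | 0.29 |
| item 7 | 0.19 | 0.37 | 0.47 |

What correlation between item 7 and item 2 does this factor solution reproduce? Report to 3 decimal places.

r̂ = Σ λ_i·λ_j across factors = (0.19)(0.13) + (0.37)(-0.08) + (0.47)(0.45)
  = +0.0247 -0.0296 +0.2115 = 0.2066

0.207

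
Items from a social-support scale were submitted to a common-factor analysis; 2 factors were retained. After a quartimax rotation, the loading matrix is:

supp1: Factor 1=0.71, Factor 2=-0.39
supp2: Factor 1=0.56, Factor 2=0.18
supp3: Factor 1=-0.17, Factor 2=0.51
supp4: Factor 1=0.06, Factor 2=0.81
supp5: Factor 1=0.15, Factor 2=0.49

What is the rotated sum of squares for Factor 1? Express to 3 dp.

SS loadings for Factor 1 = 0.71² + 0.56² + (-0.17)² + 0.06² + 0.15² = 0.5041 + 0.3136 + 0.0289 + 0.0036 + 0.0225 = 0.8727

0.873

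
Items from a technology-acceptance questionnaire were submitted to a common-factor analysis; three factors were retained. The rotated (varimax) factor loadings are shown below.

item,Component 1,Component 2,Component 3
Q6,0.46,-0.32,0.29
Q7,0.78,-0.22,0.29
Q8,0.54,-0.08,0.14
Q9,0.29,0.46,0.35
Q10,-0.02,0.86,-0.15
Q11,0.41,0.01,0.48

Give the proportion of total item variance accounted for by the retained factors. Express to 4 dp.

SS loadings by factor: 1.3642, 1.1085, 0.5632; total = 3.0359.
Total variance with 6 standardized items is 6, so the solution explains 3.0359/6 = 0.5060.

0.5060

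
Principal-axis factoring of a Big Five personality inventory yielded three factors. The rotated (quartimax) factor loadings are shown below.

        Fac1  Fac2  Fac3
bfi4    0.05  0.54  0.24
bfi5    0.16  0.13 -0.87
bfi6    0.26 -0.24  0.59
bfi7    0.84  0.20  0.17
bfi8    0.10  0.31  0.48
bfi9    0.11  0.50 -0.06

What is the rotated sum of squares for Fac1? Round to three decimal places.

SS loadings for Fac1 = 0.05² + 0.16² + 0.26² + 0.84² + 0.10² + 0.11² = 0.0025 + 0.0256 + 0.0676 + 0.7056 + 0.0100 + 0.0121 = 0.8234

0.823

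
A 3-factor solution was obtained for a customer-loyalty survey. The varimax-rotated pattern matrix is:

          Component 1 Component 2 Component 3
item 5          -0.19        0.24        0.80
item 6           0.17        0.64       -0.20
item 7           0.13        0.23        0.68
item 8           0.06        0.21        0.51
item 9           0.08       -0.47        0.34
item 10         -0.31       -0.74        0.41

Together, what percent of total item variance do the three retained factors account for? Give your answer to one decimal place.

53.4%

Communalities: 0.7337, 0.4785, 0.5322, 0.3078, 0.3429, 0.8118; Σh² = 3.2069.
Total variance with 6 standardized items is 6, so the solution explains 3.2069/6 = 0.5345 = 53.45%.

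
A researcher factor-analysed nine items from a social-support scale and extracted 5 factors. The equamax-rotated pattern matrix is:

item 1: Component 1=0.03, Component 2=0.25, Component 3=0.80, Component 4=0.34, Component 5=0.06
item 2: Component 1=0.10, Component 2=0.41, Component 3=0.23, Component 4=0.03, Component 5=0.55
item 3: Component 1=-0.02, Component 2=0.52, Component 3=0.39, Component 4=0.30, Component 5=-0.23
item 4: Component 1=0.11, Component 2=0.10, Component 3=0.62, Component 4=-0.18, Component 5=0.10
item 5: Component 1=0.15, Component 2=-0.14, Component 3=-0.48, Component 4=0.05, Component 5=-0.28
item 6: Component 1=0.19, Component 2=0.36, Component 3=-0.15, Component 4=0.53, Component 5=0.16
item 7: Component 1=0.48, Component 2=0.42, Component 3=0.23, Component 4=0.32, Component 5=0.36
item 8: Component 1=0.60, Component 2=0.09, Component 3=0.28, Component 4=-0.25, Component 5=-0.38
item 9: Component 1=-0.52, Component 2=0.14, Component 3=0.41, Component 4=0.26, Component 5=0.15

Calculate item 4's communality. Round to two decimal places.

h² = 0.11² + 0.10² + 0.62² + (-0.18)² + 0.10² = 0.0121 + 0.0100 + 0.3844 + 0.0324 + 0.0100 = 0.4489

0.45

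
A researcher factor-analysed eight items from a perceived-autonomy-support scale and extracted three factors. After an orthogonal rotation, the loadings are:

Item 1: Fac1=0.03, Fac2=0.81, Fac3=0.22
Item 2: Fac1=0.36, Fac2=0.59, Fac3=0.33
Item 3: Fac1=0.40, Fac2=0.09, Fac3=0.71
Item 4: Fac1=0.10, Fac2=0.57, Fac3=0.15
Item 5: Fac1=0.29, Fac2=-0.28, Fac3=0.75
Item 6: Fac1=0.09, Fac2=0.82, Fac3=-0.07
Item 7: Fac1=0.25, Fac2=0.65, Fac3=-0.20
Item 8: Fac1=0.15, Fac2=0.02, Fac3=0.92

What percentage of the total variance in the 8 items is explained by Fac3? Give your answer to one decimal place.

26.7%

SS loadings for Fac3 = 0.22² + 0.33² + 0.71² + 0.15² + 0.75² + (-0.07)² + (-0.20)² + 0.92² = 2.1377
With 8 standardized items, total variance = 8. Proportion = 2.1377/8 = 0.2672 → 26.72%.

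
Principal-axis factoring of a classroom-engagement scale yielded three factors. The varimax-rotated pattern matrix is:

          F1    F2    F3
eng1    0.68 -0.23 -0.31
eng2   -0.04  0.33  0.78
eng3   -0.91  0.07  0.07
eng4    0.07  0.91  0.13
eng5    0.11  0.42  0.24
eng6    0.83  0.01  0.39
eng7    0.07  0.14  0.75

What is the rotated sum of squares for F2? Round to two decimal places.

1.19

SS loadings for F2 = (-0.23)² + 0.33² + 0.07² + 0.91² + 0.42² + 0.01² + 0.14² = 0.0529 + 0.1089 + 0.0049 + 0.8281 + 0.1764 + 0.0001 + 0.0196 = 1.1909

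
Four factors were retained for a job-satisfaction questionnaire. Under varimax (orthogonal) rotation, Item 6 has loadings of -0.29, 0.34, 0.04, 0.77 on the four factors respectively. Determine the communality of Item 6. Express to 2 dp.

h² = (-0.29)² + 0.34² + 0.04² + 0.77² = 0.0841 + 0.1156 + 0.0016 + 0.5929 = 0.7942

0.79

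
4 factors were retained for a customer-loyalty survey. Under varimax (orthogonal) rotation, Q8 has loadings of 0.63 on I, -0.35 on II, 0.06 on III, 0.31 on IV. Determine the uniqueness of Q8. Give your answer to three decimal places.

h² = 0.63² + (-0.35)² + 0.06² + 0.31² = 0.3969 + 0.1225 + 0.0036 + 0.0961 = 0.6191
Uniqueness u² = 1 − h² = 1 − 0.6191 = 0.3809

0.381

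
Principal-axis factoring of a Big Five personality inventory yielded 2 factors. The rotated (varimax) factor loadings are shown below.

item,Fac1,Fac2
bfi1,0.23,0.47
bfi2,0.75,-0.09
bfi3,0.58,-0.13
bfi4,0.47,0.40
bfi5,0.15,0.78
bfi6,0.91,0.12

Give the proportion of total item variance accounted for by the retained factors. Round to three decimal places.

0.509

Communalities: 0.2738, 0.5706, 0.3533, 0.3809, 0.6309, 0.8425; Σh² = 3.0520.
Total variance with 6 standardized items is 6, so the solution explains 3.0520/6 = 0.5087.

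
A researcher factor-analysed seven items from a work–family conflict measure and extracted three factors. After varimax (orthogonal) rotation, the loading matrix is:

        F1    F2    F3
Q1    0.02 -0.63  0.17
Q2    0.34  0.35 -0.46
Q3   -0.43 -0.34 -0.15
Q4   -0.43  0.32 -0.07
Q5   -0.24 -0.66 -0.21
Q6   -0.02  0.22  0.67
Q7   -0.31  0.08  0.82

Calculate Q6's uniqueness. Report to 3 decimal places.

h² = (-0.02)² + 0.22² + 0.67² = 0.0004 + 0.0484 + 0.4489 = 0.4977
Uniqueness u² = 1 − h² = 1 − 0.4977 = 0.5023

0.502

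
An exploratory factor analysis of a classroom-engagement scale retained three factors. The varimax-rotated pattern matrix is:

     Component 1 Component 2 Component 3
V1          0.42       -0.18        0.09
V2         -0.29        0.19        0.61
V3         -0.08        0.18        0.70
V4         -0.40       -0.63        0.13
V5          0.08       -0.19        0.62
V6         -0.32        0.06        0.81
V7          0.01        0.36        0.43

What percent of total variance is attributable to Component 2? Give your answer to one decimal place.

9.5%

SS loadings for Component 2 = (-0.18)² + 0.19² + 0.18² + (-0.63)² + (-0.19)² + 0.06² + 0.36² = 0.6671
With 7 standardized items, total variance = 7. Proportion = 0.6671/7 = 0.0953 → 9.53%.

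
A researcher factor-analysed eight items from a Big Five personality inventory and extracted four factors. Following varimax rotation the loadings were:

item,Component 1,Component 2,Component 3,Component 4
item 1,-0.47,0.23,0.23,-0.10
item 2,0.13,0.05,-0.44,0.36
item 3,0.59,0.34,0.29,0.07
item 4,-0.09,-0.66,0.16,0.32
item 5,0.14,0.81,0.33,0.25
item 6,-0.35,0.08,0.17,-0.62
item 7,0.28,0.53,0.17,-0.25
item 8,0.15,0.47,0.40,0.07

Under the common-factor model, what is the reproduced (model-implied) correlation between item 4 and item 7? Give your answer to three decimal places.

r̂ = Σ λ_i·λ_j across factors = (-0.09)(0.28) + (-0.66)(0.53) + (0.16)(0.17) + (0.32)(-0.25)
  = -0.0252 -0.3498 +0.0272 -0.0800 = -0.4278

-0.428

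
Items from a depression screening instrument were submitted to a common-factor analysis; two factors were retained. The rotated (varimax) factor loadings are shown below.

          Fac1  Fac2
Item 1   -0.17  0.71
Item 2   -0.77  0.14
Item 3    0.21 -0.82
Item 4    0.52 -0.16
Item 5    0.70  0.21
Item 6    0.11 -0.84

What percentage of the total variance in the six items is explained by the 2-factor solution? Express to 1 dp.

56.8%

Communalities: 0.5330, 0.6125, 0.7165, 0.2960, 0.5341, 0.7177; Σh² = 3.4098.
Total variance with 6 standardized items is 6, so the solution explains 3.4098/6 = 0.5683 = 56.83%.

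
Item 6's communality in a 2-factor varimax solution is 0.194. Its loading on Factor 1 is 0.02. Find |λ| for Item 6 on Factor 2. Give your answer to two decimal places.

Under orthogonal rotation h² = Σλ², so λ_Factor 2² = h² − (0.0004) = 0.194 − 0.0004 = 0.1936.
|λ| = √0.1936 = 0.4400.

0.44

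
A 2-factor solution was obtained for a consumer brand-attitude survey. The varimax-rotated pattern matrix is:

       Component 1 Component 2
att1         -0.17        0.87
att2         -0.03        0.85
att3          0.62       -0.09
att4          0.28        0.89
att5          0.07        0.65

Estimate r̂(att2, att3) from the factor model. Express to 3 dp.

r̂ = Σ λ_i·λ_j across factors = (-0.03)(0.62) + (0.85)(-0.09)
  = -0.0186 -0.0765 = -0.0951

-0.095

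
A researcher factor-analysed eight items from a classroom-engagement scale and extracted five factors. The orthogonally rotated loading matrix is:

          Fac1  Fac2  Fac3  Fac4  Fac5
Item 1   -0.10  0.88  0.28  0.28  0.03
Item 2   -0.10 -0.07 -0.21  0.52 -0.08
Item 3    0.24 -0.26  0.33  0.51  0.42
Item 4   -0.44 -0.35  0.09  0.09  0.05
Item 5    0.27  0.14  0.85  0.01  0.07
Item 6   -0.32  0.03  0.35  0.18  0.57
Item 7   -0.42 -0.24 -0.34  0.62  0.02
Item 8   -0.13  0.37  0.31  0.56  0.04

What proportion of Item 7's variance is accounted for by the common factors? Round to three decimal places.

0.734

h² = (-0.42)² + (-0.24)² + (-0.34)² + 0.62² + 0.02² = 0.1764 + 0.0576 + 0.1156 + 0.3844 + 0.0004 = 0.7344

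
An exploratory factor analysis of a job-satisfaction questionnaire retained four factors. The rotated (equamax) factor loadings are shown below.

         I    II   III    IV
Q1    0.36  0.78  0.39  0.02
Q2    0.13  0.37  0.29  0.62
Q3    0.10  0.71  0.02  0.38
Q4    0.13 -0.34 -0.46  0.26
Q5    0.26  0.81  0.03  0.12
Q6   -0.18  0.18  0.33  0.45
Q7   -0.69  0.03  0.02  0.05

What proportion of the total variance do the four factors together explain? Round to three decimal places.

0.597

SS loadings by factor: 0.7495, 2.0544, 0.5584, 0.8162; total = 4.1785.
Total variance with 7 standardized items is 7, so the solution explains 4.1785/7 = 0.5969.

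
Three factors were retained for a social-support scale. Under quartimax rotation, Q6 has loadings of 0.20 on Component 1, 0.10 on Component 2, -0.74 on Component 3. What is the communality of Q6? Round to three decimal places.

h² = 0.20² + 0.10² + (-0.74)² = 0.0400 + 0.0100 + 0.5476 = 0.5976

0.598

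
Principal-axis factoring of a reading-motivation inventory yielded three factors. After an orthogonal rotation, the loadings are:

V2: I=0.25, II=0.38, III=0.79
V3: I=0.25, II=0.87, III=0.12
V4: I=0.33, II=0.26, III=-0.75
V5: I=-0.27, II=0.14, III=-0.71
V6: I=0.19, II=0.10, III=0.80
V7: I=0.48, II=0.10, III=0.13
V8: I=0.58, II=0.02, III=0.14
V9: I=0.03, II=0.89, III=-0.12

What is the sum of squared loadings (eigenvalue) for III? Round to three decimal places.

SS loadings for III = 0.79² + 0.12² + (-0.75)² + (-0.71)² + 0.80² + 0.13² + 0.14² + (-0.12)² = 0.6241 + 0.0144 + 0.5625 + 0.5041 + 0.6400 + 0.0169 + 0.0196 + 0.0144 = 2.3960

2.396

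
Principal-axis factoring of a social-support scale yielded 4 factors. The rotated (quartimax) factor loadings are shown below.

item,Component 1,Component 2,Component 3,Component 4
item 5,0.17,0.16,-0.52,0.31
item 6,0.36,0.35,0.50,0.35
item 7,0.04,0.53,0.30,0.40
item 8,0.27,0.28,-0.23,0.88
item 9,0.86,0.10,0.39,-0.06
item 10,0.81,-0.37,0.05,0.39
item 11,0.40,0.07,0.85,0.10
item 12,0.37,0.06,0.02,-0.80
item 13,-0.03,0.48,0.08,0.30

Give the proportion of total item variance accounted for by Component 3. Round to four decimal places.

SS loadings for Component 3 = (-0.52)² + 0.50² + 0.30² + (-0.23)² + 0.39² + 0.05² + 0.85² + 0.02² + 0.08² = 1.5472
Proportion of variance = 1.5472 / 9 = 0.1719.

0.1719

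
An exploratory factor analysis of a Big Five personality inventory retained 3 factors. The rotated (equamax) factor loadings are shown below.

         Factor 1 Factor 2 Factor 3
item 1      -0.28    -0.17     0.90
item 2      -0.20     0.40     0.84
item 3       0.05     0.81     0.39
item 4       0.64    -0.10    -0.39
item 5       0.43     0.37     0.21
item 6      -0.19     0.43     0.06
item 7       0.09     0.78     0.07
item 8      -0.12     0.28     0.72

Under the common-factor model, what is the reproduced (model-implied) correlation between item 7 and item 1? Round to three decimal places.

-0.095

r̂ = Σ λ_i·λ_j across factors = (0.09)(-0.28) + (0.78)(-0.17) + (0.07)(0.90)
  = -0.0252 -0.1326 +0.0630 = -0.0948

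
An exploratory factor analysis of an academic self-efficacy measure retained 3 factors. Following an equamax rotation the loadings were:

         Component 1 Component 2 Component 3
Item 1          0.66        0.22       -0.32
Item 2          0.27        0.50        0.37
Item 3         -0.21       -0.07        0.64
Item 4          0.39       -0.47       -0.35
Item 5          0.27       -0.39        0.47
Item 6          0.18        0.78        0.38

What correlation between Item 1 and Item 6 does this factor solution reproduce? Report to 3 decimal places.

r̂ = Σ λ_i·λ_j across factors = (0.66)(0.18) + (0.22)(0.78) + (-0.32)(0.38)
  = +0.1188 +0.1716 -0.1216 = 0.1688

0.169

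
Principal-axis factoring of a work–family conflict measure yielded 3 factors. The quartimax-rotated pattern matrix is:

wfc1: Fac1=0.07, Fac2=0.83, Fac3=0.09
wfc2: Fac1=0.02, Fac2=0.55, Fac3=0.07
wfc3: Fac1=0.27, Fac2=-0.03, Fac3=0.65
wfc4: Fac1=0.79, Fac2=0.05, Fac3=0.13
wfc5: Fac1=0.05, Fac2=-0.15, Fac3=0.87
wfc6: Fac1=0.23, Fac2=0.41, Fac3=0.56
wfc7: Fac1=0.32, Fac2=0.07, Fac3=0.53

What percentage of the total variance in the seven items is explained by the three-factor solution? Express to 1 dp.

55.1%

Communalities: 0.7019, 0.3078, 0.4963, 0.6435, 0.7819, 0.5346, 0.3882; Σh² = 3.8542.
Total variance with 7 standardized items is 7, so the solution explains 3.8542/7 = 0.5506 = 55.06%.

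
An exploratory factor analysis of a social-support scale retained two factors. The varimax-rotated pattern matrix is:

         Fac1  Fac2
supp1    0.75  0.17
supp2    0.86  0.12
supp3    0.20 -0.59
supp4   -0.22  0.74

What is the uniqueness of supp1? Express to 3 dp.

h² = 0.75² + 0.17² = 0.5625 + 0.0289 = 0.5914
Uniqueness u² = 1 − h² = 1 − 0.5914 = 0.4086

0.409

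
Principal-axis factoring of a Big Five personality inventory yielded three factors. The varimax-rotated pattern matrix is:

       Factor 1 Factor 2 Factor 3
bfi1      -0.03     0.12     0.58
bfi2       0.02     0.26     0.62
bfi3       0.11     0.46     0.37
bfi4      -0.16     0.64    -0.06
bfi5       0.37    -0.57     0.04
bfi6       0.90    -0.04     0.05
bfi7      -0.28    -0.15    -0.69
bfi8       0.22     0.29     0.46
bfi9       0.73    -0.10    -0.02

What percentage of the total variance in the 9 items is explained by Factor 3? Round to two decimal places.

SS loadings for Factor 3 = 0.58² + 0.62² + 0.37² + (-0.06)² + 0.04² + 0.05² + (-0.69)² + 0.46² + (-0.02)² = 1.5535
With 9 standardized items, total variance = 9. Proportion = 1.5535/9 = 0.1726 → 17.26%.

17.26%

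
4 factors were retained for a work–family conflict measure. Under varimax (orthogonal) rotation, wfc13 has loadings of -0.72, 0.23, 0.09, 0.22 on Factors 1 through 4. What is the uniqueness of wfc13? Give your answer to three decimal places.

h² = (-0.72)² + 0.23² + 0.09² + 0.22² = 0.5184 + 0.0529 + 0.0081 + 0.0484 = 0.6278
Uniqueness u² = 1 − h² = 1 − 0.6278 = 0.3722

0.372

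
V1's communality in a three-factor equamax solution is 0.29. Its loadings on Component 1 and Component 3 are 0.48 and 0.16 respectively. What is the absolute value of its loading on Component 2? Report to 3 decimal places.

Under orthogonal rotation h² = Σλ², so λ_Component 2² = h² − (0.2560) = 0.29 − 0.2560 = 0.0340.
|λ| = √0.0340 = 0.1844.

0.184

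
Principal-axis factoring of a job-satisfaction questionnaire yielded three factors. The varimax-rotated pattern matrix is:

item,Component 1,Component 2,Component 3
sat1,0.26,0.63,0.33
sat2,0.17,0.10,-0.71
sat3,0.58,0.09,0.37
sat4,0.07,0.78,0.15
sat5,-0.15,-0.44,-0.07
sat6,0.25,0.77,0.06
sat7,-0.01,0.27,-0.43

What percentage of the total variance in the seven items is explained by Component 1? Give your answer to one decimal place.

7.5%

SS loadings for Component 1 = 0.26² + 0.17² + 0.58² + 0.07² + (-0.15)² + 0.25² + (-0.01)² = 0.5229
With 7 standardized items, total variance = 7. Proportion = 0.5229/7 = 0.0747 → 7.47%.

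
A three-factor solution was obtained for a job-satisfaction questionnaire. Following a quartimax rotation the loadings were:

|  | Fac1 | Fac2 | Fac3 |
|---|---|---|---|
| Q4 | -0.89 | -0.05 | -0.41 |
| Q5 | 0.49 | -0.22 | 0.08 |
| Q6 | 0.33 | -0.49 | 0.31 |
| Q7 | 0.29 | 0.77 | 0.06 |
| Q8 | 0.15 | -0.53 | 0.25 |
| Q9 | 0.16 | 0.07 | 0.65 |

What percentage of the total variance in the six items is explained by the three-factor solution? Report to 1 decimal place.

SS loadings by factor: 1.2733, 1.1697, 0.7592; total = 3.2022.
Total variance with 6 standardized items is 6, so the solution explains 3.2022/6 = 0.5337 = 53.37%.

53.4%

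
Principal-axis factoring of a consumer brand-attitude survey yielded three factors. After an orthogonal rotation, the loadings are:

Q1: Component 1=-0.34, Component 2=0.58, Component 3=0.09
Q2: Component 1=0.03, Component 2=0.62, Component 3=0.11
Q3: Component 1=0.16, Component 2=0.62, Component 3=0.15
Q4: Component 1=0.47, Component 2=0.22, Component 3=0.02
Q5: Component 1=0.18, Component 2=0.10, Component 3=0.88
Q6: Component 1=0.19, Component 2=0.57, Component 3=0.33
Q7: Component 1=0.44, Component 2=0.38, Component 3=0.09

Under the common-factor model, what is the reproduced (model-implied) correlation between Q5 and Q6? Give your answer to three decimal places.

r̂ = Σ λ_i·λ_j across factors = (0.18)(0.19) + (0.10)(0.57) + (0.88)(0.33)
  = +0.0342 +0.0570 +0.2904 = 0.3816

0.382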